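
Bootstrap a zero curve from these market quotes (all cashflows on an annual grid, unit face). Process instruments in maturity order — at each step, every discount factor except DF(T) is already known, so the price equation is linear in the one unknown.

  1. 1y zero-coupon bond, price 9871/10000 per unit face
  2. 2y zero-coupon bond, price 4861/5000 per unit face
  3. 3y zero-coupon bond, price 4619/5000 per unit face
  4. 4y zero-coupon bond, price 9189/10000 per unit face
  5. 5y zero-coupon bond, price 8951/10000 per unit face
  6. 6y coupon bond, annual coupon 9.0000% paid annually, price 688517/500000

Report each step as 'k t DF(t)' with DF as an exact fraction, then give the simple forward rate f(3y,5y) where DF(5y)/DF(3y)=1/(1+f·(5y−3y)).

step 1 [1y] zero: DF = P = 9871/10000 ≈ 0.987100
step 2 [2y] zero: DF = P = 4861/5000 ≈ 0.972200
step 3 [3y] zero: DF = P = 4619/5000 ≈ 0.923800
step 4 [4y] zero: DF = P = 9189/10000 ≈ 0.918900
step 5 [5y] zero: DF = P = 8951/10000 ≈ 0.895100
step 6 [6y] bond c/1=9/100: DF=(688517/500000 − 9/100·(0.987100+0.972200+0.923800+0.918900+0.895100))/(1+9/100) = 1751/2000 ≈ 0.875500

1 1 9871/10000
2 2 4861/5000
3 3 4619/5000
4 4 9189/10000
5 5 8951/10000
6 6 1751/2000
f(3y,5y) = ((4619/5000)/(8951/10000) − 1)/(2) = 287/17902 ≈ 1.6032%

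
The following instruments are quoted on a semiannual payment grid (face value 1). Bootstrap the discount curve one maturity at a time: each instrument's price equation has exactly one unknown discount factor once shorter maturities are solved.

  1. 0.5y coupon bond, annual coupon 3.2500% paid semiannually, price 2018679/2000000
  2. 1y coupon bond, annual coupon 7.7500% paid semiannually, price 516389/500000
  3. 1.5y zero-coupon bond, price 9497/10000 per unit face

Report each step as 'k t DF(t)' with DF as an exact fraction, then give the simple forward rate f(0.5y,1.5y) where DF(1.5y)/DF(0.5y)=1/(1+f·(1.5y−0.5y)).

step 1 [0.5y] bond c/2=13/800: DF=(2018679/2000000 − 13/800·(0))/(1+13/800) = 2483/2500 ≈ 0.993200
step 2 [1y] bond c/2=31/800: DF=(516389/500000 − 31/800·(0.993200))/(1+31/800) = 2393/2500 ≈ 0.957200
step 3 [1.5y] zero: DF = P = 9497/10000 ≈ 0.949700

1 1/2 2483/2500
2 1 2393/2500
3 3/2 9497/10000
f(0.5y,1.5y) = ((2483/2500)/(9497/10000) − 1)/(1) = 435/9497 ≈ 4.5804%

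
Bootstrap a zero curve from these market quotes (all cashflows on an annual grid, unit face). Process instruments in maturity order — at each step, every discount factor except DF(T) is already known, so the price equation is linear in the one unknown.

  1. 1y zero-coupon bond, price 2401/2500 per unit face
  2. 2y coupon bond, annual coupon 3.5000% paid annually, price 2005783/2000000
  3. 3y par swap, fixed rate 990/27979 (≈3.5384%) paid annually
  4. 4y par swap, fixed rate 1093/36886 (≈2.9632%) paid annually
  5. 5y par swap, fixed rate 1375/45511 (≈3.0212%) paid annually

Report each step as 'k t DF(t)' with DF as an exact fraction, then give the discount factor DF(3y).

step 1 [1y] zero: DF = P = 2401/2500 ≈ 0.960400
step 2 [2y] bond c/1=7/200: DF=(2005783/2000000 − 7/200·(0.960400))/(1+7/200) = 1873/2000 ≈ 0.936500
step 3 [3y] swap r/1=990/27979: DF=(1 − 990/27979·(0.960400+0.936500))/(1+990/27979) = 901/1000 ≈ 0.901000
step 4 [4y] swap r/1=1093/36886: DF=(1 − 1093/36886·(0.960400+0.936500+0.901000))/(1+1093/36886) = 8907/10000 ≈ 0.890700
step 5 [5y] swap r/1=1375/45511: DF=(1 − 1375/45511·(0.960400+0.936500+0.901000+0.890700))/(1+1375/45511) = 69/80 ≈ 0.862500

1 1 2401/2500
2 2 1873/2000
3 3 901/1000
4 4 8907/10000
5 5 69/80
DF(3y) = 901/1000 ≈ 0.901000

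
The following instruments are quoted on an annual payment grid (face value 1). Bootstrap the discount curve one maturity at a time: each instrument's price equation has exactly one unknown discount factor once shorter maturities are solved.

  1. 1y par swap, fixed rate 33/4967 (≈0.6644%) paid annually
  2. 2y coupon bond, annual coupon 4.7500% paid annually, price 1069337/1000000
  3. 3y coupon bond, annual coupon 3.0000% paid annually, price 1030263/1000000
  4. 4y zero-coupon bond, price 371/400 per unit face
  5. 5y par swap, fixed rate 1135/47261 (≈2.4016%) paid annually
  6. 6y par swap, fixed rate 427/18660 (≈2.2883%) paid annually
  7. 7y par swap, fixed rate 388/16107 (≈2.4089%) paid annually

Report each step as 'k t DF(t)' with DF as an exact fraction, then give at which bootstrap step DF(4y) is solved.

1 1 4967/5000
2 2 4879/5000
3 3 9429/10000
4 4 371/400
5 5 1773/2000
6 6 8719/10000
7 7 528/625
DF(4y) is solved at step 4

step 1 [1y] swap r/1=33/4967: DF=(1 − 33/4967·(0))/(1+33/4967) = 4967/5000 ≈ 0.993400
step 2 [2y] bond c/1=19/400: DF=(1069337/1000000 − 19/400·(0.993400))/(1+19/400) = 4879/5000 ≈ 0.975800
step 3 [3y] bond c/1=3/100: DF=(1030263/1000000 − 3/100·(0.993400+0.975800))/(1+3/100) = 9429/10000 ≈ 0.942900
step 4 [4y] zero: DF = P = 371/400 ≈ 0.927500
step 5 [5y] swap r/1=1135/47261: DF=(1 − 1135/47261·(0.993400+0.975800+0.942900+0.927500))/(1+1135/47261) = 1773/2000 ≈ 0.886500
step 6 [6y] swap r/1=427/18660: DF=(1 − 427/18660·(0.993400+0.975800+0.942900+0.927500+0.886500))/(1+427/18660) = 8719/10000 ≈ 0.871900
step 7 [7y] swap r/1=388/16107: DF=(1 − 388/16107·(0.993400+0.975800+0.942900+0.927500+0.886500+0.871900))/(1+388/16107) = 528/625 ≈ 0.844800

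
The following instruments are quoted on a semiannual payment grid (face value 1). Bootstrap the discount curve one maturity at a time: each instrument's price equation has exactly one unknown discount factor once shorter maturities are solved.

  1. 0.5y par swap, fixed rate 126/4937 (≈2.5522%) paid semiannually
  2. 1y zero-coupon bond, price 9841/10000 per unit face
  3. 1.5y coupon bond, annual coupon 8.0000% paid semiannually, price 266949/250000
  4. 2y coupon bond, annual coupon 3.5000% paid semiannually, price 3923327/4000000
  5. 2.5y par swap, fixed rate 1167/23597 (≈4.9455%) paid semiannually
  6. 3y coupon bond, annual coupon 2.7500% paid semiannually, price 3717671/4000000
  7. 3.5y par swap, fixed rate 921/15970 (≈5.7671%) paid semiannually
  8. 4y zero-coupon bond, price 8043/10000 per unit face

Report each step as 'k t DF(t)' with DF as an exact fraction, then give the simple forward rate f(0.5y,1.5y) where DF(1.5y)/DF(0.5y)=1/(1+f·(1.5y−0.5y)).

step 1 [0.5y] swap r/2=63/4937: DF=(1 − 63/4937·(0))/(1+63/4937) = 4937/5000 ≈ 0.987400
step 2 [1y] zero: DF = P = 9841/10000 ≈ 0.984100
step 3 [1.5y] bond c/2=1/25: DF=(266949/250000 − 1/25·(0.987400+0.984100))/(1+1/25) = 9509/10000 ≈ 0.950900
step 4 [2y] bond c/2=7/400: DF=(3923327/4000000 − 7/400·(0.987400+0.984100+0.950900))/(1+7/400) = 9137/10000 ≈ 0.913700
step 5 [2.5y] swap r/2=1167/47194: DF=(1 − 1167/47194·(0.987400+0.984100+0.950900+0.913700))/(1+1167/47194) = 8833/10000 ≈ 0.883300
step 6 [3y] bond c/2=11/800: DF=(3717671/4000000 − 11/800·(0.987400+0.984100+0.950900+0.913700+0.883300))/(1+11/800) = 533/625 ≈ 0.852800
step 7 [3.5y] swap r/2=921/31940: DF=(1 − 921/31940·(0.987400+0.984100+0.950900+0.913700+0.883300+0.852800))/(1+921/31940) = 4079/5000 ≈ 0.815800
step 8 [4y] zero: DF = P = 8043/10000 ≈ 0.804300

1 1/2 4937/5000
2 1 9841/10000
3 3/2 9509/10000
4 2 9137/10000
5 5/2 8833/10000
6 3 533/625
7 7/2 4079/5000
8 4 8043/10000
f(0.5y,1.5y) = ((4937/5000)/(9509/10000) − 1)/(1) = 365/9509 ≈ 3.8385%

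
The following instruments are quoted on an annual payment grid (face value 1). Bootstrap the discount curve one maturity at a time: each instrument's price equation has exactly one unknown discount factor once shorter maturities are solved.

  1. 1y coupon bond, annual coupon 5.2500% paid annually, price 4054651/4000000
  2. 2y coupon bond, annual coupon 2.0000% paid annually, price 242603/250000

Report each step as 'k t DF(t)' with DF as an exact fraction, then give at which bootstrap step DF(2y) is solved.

1 1 9631/10000
2 2 373/400
DF(2y) is solved at step 2

step 1 [1y] bond c/1=21/400: DF=(4054651/4000000 − 21/400·(0))/(1+21/400) = 9631/10000 ≈ 0.963100
step 2 [2y] bond c/1=1/50: DF=(242603/250000 − 1/50·(0.963100))/(1+1/50) = 373/400 ≈ 0.932500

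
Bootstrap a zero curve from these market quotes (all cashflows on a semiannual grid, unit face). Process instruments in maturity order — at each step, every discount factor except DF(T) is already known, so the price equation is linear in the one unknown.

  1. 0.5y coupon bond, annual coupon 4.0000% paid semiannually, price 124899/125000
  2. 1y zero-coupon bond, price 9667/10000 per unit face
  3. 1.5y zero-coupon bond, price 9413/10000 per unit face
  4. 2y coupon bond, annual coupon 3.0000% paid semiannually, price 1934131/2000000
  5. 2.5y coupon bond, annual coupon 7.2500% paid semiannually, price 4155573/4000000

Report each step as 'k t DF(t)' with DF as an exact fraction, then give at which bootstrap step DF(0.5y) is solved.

step 1 [0.5y] bond c/2=1/50: DF=(124899/125000 − 1/50·(0))/(1+1/50) = 2449/2500 ≈ 0.979600
step 2 [1y] zero: DF = P = 9667/10000 ≈ 0.966700
step 3 [1.5y] zero: DF = P = 9413/10000 ≈ 0.941300
step 4 [2y] bond c/2=3/200: DF=(1934131/2000000 − 3/200·(0.979600+0.966700+0.941300))/(1+3/200) = 9101/10000 ≈ 0.910100
step 5 [2.5y] bond c/2=29/800: DF=(4155573/4000000 − 29/800·(0.979600+0.966700+0.941300+0.910100))/(1+29/800) = 8697/10000 ≈ 0.869700

1 1/2 2449/2500
2 1 9667/10000
3 3/2 9413/10000
4 2 9101/10000
5 5/2 8697/10000
DF(0.5y) is solved at step 1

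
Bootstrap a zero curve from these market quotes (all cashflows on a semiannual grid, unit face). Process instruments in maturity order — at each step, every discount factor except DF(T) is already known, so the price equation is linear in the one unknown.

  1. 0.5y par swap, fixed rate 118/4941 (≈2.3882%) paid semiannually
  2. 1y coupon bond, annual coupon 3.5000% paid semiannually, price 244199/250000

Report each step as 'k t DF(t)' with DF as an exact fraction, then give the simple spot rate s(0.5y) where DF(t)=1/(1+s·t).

1 1/2 4941/5000
2 1 943/1000
s(0.5y) = (1/(4941/5000) − 1)/(1/2) = 118/4941 ≈ 2.3882%

step 1 [0.5y] swap r/2=59/4941: DF=(1 − 59/4941·(0))/(1+59/4941) = 4941/5000 ≈ 0.988200
step 2 [1y] bond c/2=7/400: DF=(244199/250000 − 7/400·(0.988200))/(1+7/400) = 943/1000 ≈ 0.943000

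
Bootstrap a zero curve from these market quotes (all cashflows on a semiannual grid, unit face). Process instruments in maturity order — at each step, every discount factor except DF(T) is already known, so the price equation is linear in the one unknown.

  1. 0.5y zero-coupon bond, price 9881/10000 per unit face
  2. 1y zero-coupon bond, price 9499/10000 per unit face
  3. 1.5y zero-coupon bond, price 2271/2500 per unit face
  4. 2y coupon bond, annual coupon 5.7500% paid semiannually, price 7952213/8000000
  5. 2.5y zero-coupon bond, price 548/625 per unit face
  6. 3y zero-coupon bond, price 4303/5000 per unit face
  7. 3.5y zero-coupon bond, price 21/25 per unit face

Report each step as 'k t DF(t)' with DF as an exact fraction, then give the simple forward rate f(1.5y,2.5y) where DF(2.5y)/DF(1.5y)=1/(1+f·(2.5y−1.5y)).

1 1/2 9881/10000
2 1 9499/10000
3 3/2 2271/2500
4 2 8867/10000
5 5/2 548/625
6 3 4303/5000
7 7/2 21/25
f(1.5y,2.5y) = ((2271/2500)/(548/625) − 1)/(1) = 79/2192 ≈ 3.6040%

step 1 [0.5y] zero: DF = P = 9881/10000 ≈ 0.988100
step 2 [1y] zero: DF = P = 9499/10000 ≈ 0.949900
step 3 [1.5y] zero: DF = P = 2271/2500 ≈ 0.908400
step 4 [2y] bond c/2=23/800: DF=(7952213/8000000 − 23/800·(0.988100+0.949900+0.908400))/(1+23/800) = 8867/10000 ≈ 0.886700
step 5 [2.5y] zero: DF = P = 548/625 ≈ 0.876800
step 6 [3y] zero: DF = P = 4303/5000 ≈ 0.860600
step 7 [3.5y] zero: DF = P = 21/25 ≈ 0.840000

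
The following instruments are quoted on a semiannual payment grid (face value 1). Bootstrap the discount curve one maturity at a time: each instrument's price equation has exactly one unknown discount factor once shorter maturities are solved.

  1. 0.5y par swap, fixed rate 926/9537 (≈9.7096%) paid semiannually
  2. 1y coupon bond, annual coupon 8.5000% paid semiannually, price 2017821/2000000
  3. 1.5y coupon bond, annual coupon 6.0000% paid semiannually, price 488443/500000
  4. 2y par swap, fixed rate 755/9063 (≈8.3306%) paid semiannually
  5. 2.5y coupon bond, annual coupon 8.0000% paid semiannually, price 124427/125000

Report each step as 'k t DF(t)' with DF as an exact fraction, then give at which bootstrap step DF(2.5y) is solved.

1 1/2 9537/10000
2 1 9289/10000
3 3/2 1117/1250
4 2 849/1000
5 5/2 8177/10000
DF(2.5y) is solved at step 5

step 1 [0.5y] swap r/2=463/9537: DF=(1 − 463/9537·(0))/(1+463/9537) = 9537/10000 ≈ 0.953700
step 2 [1y] bond c/2=17/400: DF=(2017821/2000000 − 17/400·(0.953700))/(1+17/400) = 9289/10000 ≈ 0.928900
step 3 [1.5y] bond c/2=3/100: DF=(488443/500000 − 3/100·(0.953700+0.928900))/(1+3/100) = 1117/1250 ≈ 0.893600
step 4 [2y] swap r/2=755/18126: DF=(1 − 755/18126·(0.953700+0.928900+0.893600))/(1+755/18126) = 849/1000 ≈ 0.849000
step 5 [2.5y] bond c/2=1/25: DF=(124427/125000 − 1/25·(0.953700+0.928900+0.893600+0.849000))/(1+1/25) = 8177/10000 ≈ 0.817700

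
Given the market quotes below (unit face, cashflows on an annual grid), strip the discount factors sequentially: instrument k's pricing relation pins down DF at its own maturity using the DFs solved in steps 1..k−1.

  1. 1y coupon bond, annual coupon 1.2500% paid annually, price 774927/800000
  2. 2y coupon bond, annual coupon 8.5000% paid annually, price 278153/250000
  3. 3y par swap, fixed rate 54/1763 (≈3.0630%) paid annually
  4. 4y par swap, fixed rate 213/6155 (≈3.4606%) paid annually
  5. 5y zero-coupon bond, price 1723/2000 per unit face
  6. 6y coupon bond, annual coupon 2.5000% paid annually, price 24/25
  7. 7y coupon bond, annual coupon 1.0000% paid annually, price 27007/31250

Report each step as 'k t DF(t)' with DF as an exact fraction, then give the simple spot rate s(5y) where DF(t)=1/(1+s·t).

1 1 9567/10000
2 2 1901/2000
3 3 571/625
4 4 4361/5000
5 5 1723/2000
6 6 1651/2000
7 7 1003/1250
s(5y) = (1/(1723/2000) − 1)/(5) = 277/8615 ≈ 3.2153%

step 1 [1y] bond c/1=1/80: DF=(774927/800000 − 1/80·(0))/(1+1/80) = 9567/10000 ≈ 0.956700
step 2 [2y] bond c/1=17/200: DF=(278153/250000 − 17/200·(0.956700))/(1+17/200) = 1901/2000 ≈ 0.950500
step 3 [3y] swap r/1=54/1763: DF=(1 − 54/1763·(0.956700+0.950500))/(1+54/1763) = 571/625 ≈ 0.913600
step 4 [4y] swap r/1=213/6155: DF=(1 − 213/6155·(0.956700+0.950500+0.913600))/(1+213/6155) = 4361/5000 ≈ 0.872200
step 5 [5y] zero: DF = P = 1723/2000 ≈ 0.861500
step 6 [6y] bond c/1=1/40: DF=(24/25 − 1/40·(0.956700+0.950500+0.913600+0.872200+0.861500))/(1+1/40) = 1651/2000 ≈ 0.825500
step 7 [7y] bond c/1=1/100: DF=(27007/31250 − 1/100·(0.956700+0.950500+0.913600+0.872200+0.861500+0.825500))/(1+1/100) = 1003/1250 ≈ 0.802400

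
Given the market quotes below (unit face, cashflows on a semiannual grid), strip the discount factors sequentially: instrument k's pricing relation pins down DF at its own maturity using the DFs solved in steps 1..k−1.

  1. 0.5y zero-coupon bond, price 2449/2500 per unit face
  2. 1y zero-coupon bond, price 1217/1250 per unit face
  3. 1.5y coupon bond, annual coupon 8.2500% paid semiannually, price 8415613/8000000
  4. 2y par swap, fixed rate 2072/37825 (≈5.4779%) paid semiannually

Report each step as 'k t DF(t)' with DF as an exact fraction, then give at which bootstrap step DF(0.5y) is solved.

1 1/2 2449/2500
2 1 1217/1250
3 3/2 9329/10000
4 2 2241/2500
DF(0.5y) is solved at step 1

step 1 [0.5y] zero: DF = P = 2449/2500 ≈ 0.979600
step 2 [1y] zero: DF = P = 1217/1250 ≈ 0.973600
step 3 [1.5y] bond c/2=33/800: DF=(8415613/8000000 − 33/800·(0.979600+0.973600))/(1+33/800) = 9329/10000 ≈ 0.932900
step 4 [2y] swap r/2=1036/37825: DF=(1 − 1036/37825·(0.979600+0.973600+0.932900))/(1+1036/37825) = 2241/2500 ≈ 0.896400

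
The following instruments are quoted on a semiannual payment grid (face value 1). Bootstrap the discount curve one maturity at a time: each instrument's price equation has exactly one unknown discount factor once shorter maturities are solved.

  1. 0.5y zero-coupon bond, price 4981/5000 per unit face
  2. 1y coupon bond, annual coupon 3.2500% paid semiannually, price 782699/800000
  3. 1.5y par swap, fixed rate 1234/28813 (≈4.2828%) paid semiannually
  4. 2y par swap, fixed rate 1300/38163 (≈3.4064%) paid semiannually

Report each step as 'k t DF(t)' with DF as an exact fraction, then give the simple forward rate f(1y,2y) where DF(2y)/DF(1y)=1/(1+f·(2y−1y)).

1 1/2 4981/5000
2 1 2367/2500
3 3/2 9383/10000
4 2 187/200
f(1y,2y) = ((2367/2500)/(187/200) − 1)/(1) = 59/4675 ≈ 1.2620%

step 1 [0.5y] zero: DF = P = 4981/5000 ≈ 0.996200
step 2 [1y] bond c/2=13/800: DF=(782699/800000 − 13/800·(0.996200))/(1+13/800) = 2367/2500 ≈ 0.946800
step 3 [1.5y] swap r/2=617/28813: DF=(1 − 617/28813·(0.996200+0.946800))/(1+617/28813) = 9383/10000 ≈ 0.938300
step 4 [2y] swap r/2=650/38163: DF=(1 − 650/38163·(0.996200+0.946800+0.938300))/(1+650/38163) = 187/200 ≈ 0.935000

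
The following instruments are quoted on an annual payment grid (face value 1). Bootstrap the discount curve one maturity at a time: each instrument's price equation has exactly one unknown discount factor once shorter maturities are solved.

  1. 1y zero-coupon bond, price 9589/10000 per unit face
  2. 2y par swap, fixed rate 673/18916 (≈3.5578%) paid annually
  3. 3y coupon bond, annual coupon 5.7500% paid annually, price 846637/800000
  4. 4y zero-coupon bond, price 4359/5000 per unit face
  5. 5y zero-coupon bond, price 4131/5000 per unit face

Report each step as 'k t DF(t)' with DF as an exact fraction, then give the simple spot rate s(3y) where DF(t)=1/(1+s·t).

step 1 [1y] zero: DF = P = 9589/10000 ≈ 0.958900
step 2 [2y] swap r/1=673/18916: DF=(1 − 673/18916·(0.958900))/(1+673/18916) = 9327/10000 ≈ 0.932700
step 3 [3y] bond c/1=23/400: DF=(846637/800000 − 23/400·(0.958900+0.932700))/(1+23/400) = 8979/10000 ≈ 0.897900
step 4 [4y] zero: DF = P = 4359/5000 ≈ 0.871800
step 5 [5y] zero: DF = P = 4131/5000 ≈ 0.826200

1 1 9589/10000
2 2 9327/10000
3 3 8979/10000
4 4 4359/5000
5 5 4131/5000
s(3y) = (1/(8979/10000) − 1)/(3) = 1021/26937 ≈ 3.7903%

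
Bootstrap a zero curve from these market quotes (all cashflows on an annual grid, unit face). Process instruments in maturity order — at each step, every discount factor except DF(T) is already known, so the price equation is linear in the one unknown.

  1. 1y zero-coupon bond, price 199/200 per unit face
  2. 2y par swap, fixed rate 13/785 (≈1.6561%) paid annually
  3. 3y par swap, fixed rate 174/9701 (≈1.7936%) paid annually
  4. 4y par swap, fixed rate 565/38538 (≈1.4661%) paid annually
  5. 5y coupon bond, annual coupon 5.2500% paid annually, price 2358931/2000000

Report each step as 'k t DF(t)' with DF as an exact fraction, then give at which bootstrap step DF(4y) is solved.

1 1 199/200
2 2 387/400
3 3 4739/5000
4 4 1887/2000
5 5 2321/2500
DF(4y) is solved at step 4

step 1 [1y] zero: DF = P = 199/200 ≈ 0.995000
step 2 [2y] swap r/1=13/785: DF=(1 − 13/785·(0.995000))/(1+13/785) = 387/400 ≈ 0.967500
step 3 [3y] swap r/1=174/9701: DF=(1 − 174/9701·(0.995000+0.967500))/(1+174/9701) = 4739/5000 ≈ 0.947800
step 4 [4y] swap r/1=565/38538: DF=(1 − 565/38538·(0.995000+0.967500+0.947800))/(1+565/38538) = 1887/2000 ≈ 0.943500
step 5 [5y] bond c/1=21/400: DF=(2358931/2000000 − 21/400·(0.995000+0.967500+0.947800+0.943500))/(1+21/400) = 2321/2500 ≈ 0.928400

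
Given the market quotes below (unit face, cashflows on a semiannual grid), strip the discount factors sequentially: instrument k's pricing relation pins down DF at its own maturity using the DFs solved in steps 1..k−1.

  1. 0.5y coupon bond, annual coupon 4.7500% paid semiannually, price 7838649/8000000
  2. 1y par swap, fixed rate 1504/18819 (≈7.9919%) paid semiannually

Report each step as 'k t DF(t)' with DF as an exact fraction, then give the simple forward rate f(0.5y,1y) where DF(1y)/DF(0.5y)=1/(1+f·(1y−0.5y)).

1 1/2 9571/10000
2 1 578/625
f(0.5y,1y) = ((9571/10000)/(578/625) − 1)/(1/2) = 19/272 ≈ 6.9853%

step 1 [0.5y] bond c/2=19/800: DF=(7838649/8000000 − 19/800·(0))/(1+19/800) = 9571/10000 ≈ 0.957100
step 2 [1y] swap r/2=752/18819: DF=(1 − 752/18819·(0.957100))/(1+752/18819) = 578/625 ≈ 0.924800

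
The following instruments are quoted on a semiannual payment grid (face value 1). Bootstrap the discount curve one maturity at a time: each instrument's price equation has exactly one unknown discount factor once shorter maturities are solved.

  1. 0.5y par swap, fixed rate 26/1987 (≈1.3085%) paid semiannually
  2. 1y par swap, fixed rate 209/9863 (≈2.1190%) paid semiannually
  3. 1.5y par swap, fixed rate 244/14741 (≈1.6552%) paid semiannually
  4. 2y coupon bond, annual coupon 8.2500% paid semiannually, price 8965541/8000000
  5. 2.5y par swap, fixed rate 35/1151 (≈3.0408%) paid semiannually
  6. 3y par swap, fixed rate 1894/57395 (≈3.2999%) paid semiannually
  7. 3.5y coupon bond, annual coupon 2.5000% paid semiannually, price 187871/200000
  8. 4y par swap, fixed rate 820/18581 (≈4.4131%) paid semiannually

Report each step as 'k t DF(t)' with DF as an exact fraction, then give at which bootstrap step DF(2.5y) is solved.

step 1 [0.5y] swap r/2=13/1987: DF=(1 − 13/1987·(0))/(1+13/1987) = 1987/2000 ≈ 0.993500
step 2 [1y] swap r/2=209/19726: DF=(1 − 209/19726·(0.993500))/(1+209/19726) = 9791/10000 ≈ 0.979100
step 3 [1.5y] swap r/2=122/14741: DF=(1 − 122/14741·(0.993500+0.979100))/(1+122/14741) = 2439/2500 ≈ 0.975600
step 4 [2y] bond c/2=33/800: DF=(8965541/8000000 − 33/800·(0.993500+0.979100+0.975600))/(1+33/800) = 1919/2000 ≈ 0.959500
step 5 [2.5y] swap r/2=35/2302: DF=(1 − 35/2302·(0.993500+0.979100+0.975600+0.959500))/(1+35/2302) = 1853/2000 ≈ 0.926500
step 6 [3y] swap r/2=947/57395: DF=(1 − 947/57395·(0.993500+0.979100+0.975600+0.959500+0.926500))/(1+947/57395) = 9053/10000 ≈ 0.905300
step 7 [3.5y] bond c/2=1/80: DF=(187871/200000 − 1/80·(0.993500+0.979100+0.975600+0.959500+0.926500+0.905300))/(1+1/80) = 8569/10000 ≈ 0.856900
step 8 [4y] swap r/2=410/18581: DF=(1 − 410/18581·(0.993500+0.979100+0.975600+0.959500+0.926500+0.905300+0.856900))/(1+410/18581) = 209/250 ≈ 0.836000

1 1/2 1987/2000
2 1 9791/10000
3 3/2 2439/2500
4 2 1919/2000
5 5/2 1853/2000
6 3 9053/10000
7 7/2 8569/10000
8 4 209/250
DF(2.5y) is solved at step 5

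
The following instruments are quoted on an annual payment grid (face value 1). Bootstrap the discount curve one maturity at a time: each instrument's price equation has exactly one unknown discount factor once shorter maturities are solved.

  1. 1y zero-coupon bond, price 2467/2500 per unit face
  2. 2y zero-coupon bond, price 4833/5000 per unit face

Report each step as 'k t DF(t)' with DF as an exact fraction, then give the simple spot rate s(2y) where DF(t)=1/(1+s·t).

step 1 [1y] zero: DF = P = 2467/2500 ≈ 0.986800
step 2 [2y] zero: DF = P = 4833/5000 ≈ 0.966600

1 1 2467/2500
2 2 4833/5000
s(2y) = (1/(4833/5000) − 1)/(2) = 167/9666 ≈ 1.7277%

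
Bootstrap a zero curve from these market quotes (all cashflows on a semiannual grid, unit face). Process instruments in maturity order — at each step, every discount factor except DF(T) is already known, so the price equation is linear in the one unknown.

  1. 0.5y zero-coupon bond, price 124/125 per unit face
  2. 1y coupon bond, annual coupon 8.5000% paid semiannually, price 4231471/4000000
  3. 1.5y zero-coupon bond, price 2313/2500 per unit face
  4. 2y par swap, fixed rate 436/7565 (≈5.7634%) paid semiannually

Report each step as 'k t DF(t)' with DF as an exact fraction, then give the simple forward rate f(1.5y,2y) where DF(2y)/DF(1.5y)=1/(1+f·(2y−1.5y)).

step 1 [0.5y] zero: DF = P = 124/125 ≈ 0.992000
step 2 [1y] bond c/2=17/400: DF=(4231471/4000000 − 17/400·(0.992000))/(1+17/400) = 9743/10000 ≈ 0.974300
step 3 [1.5y] zero: DF = P = 2313/2500 ≈ 0.925200
step 4 [2y] swap r/2=218/7565: DF=(1 − 218/7565·(0.992000+0.974300+0.925200))/(1+218/7565) = 891/1000 ≈ 0.891000

1 1/2 124/125
2 1 9743/10000
3 3/2 2313/2500
4 2 891/1000
f(1.5y,2y) = ((2313/2500)/(891/1000) − 1)/(1/2) = 38/495 ≈ 7.6768%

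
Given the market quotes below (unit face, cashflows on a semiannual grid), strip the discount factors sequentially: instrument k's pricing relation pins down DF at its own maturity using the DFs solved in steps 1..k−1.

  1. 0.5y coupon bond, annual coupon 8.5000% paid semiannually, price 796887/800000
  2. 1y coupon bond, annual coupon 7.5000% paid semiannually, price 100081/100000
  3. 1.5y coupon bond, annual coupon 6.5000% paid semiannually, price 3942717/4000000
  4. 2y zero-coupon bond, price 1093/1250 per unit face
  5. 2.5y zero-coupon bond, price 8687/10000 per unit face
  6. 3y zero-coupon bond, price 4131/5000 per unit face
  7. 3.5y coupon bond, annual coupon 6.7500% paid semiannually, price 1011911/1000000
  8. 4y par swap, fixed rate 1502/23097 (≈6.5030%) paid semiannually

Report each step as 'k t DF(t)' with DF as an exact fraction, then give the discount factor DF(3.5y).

step 1 [0.5y] bond c/2=17/400: DF=(796887/800000 − 17/400·(0))/(1+17/400) = 1911/2000 ≈ 0.955500
step 2 [1y] bond c/2=3/80: DF=(100081/100000 − 3/80·(0.955500))/(1+3/80) = 9301/10000 ≈ 0.930100
step 3 [1.5y] bond c/2=13/400: DF=(3942717/4000000 − 13/400·(0.955500+0.930100))/(1+13/400) = 8953/10000 ≈ 0.895300
step 4 [2y] zero: DF = P = 1093/1250 ≈ 0.874400
step 5 [2.5y] zero: DF = P = 8687/10000 ≈ 0.868700
step 6 [3y] zero: DF = P = 4131/5000 ≈ 0.826200
step 7 [3.5y] bond c/2=27/800: DF=(1011911/1000000 − 27/800·(0.955500+0.930100+0.895300+0.874400+0.868700+0.826200))/(1+27/800) = 4021/5000 ≈ 0.804200
step 8 [4y] swap r/2=751/23097: DF=(1 − 751/23097·(0.955500+0.930100+0.895300+0.874400+0.868700+0.826200+0.804200))/(1+751/23097) = 7747/10000 ≈ 0.774700

1 1/2 1911/2000
2 1 9301/10000
3 3/2 8953/10000
4 2 1093/1250
5 5/2 8687/10000
6 3 4131/5000
7 7/2 4021/5000
8 4 7747/10000
DF(3.5y) = 4021/5000 ≈ 0.804200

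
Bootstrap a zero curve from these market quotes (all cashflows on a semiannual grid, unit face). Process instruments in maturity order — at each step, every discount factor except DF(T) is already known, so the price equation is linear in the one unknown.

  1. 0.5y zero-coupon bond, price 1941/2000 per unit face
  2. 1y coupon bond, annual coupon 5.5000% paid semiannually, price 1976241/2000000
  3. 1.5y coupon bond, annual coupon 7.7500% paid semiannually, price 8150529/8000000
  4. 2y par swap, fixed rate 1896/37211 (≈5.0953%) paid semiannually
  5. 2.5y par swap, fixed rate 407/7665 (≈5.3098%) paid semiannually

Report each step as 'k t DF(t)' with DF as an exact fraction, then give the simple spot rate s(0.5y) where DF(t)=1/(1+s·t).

1 1/2 1941/2000
2 1 9357/10000
3 3/2 9097/10000
4 2 2263/2500
5 5/2 8779/10000
s(0.5y) = (1/(1941/2000) − 1)/(1/2) = 118/1941 ≈ 6.0793%

step 1 [0.5y] zero: DF = P = 1941/2000 ≈ 0.970500
step 2 [1y] bond c/2=11/400: DF=(1976241/2000000 − 11/400·(0.970500))/(1+11/400) = 9357/10000 ≈ 0.935700
step 3 [1.5y] bond c/2=31/800: DF=(8150529/8000000 − 31/800·(0.970500+0.935700))/(1+31/800) = 9097/10000 ≈ 0.909700
step 4 [2y] swap r/2=948/37211: DF=(1 − 948/37211·(0.970500+0.935700+0.909700))/(1+948/37211) = 2263/2500 ≈ 0.905200
step 5 [2.5y] swap r/2=407/15330: DF=(1 − 407/15330·(0.970500+0.935700+0.909700+0.905200))/(1+407/15330) = 8779/10000 ≈ 0.877900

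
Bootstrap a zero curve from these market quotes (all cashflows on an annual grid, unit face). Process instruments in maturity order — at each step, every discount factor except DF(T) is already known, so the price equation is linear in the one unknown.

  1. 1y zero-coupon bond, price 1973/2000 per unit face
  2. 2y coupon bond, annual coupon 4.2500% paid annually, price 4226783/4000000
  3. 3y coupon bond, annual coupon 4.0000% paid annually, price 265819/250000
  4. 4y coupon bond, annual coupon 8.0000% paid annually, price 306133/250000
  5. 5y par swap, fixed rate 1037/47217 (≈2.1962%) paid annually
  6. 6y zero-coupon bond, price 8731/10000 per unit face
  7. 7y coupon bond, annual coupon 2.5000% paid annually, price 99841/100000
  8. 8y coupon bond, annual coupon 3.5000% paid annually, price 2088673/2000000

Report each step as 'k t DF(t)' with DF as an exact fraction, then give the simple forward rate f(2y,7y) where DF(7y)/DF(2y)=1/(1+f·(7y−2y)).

1 1 1973/2000
2 2 4867/5000
3 3 947/1000
4 4 1837/2000
5 5 8963/10000
6 6 8731/10000
7 7 1047/1250
8 8 1583/2000
f(2y,7y) = ((4867/5000)/(1047/1250) − 1)/(5) = 679/20940 ≈ 3.2426%

step 1 [1y] zero: DF = P = 1973/2000 ≈ 0.986500
step 2 [2y] bond c/1=17/400: DF=(4226783/4000000 − 17/400·(0.986500))/(1+17/400) = 4867/5000 ≈ 0.973400
step 3 [3y] bond c/1=1/25: DF=(265819/250000 − 1/25·(0.986500+0.973400))/(1+1/25) = 947/1000 ≈ 0.947000
step 4 [4y] bond c/1=2/25: DF=(306133/250000 − 2/25·(0.986500+0.973400+0.947000))/(1+2/25) = 1837/2000 ≈ 0.918500
step 5 [5y] swap r/1=1037/47217: DF=(1 − 1037/47217·(0.986500+0.973400+0.947000+0.918500))/(1+1037/47217) = 8963/10000 ≈ 0.896300
step 6 [6y] zero: DF = P = 8731/10000 ≈ 0.873100
step 7 [7y] bond c/1=1/40: DF=(99841/100000 − 1/40·(0.986500+0.973400+0.947000+0.918500+0.896300+0.873100))/(1+1/40) = 1047/1250 ≈ 0.837600
step 8 [8y] bond c/1=7/200: DF=(2088673/2000000 − 7/200·(0.986500+0.973400+0.947000+0.918500+0.896300+0.873100+0.837600))/(1+7/200) = 1583/2000 ≈ 0.791500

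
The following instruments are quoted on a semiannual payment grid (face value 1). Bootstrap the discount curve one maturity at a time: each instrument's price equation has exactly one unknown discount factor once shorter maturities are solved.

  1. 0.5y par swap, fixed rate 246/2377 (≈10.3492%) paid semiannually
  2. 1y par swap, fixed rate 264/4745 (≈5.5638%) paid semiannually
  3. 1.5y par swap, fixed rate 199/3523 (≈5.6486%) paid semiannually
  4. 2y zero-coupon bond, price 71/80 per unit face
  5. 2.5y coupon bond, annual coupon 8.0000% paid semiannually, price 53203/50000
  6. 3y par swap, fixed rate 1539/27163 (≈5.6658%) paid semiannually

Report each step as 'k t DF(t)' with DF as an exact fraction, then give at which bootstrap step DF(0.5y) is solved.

1 1/2 2377/2500
2 1 592/625
3 3/2 2301/2500
4 2 71/80
5 5/2 4403/5000
6 3 8461/10000
DF(0.5y) is solved at step 1

step 1 [0.5y] swap r/2=123/2377: DF=(1 − 123/2377·(0))/(1+123/2377) = 2377/2500 ≈ 0.950800
step 2 [1y] swap r/2=132/4745: DF=(1 − 132/4745·(0.950800))/(1+132/4745) = 592/625 ≈ 0.947200
step 3 [1.5y] swap r/2=199/7046: DF=(1 − 199/7046·(0.950800+0.947200))/(1+199/7046) = 2301/2500 ≈ 0.920400
step 4 [2y] zero: DF = P = 71/80 ≈ 0.887500
step 5 [2.5y] bond c/2=1/25: DF=(53203/50000 − 1/25·(0.950800+0.947200+0.920400+0.887500))/(1+1/25) = 4403/5000 ≈ 0.880600
step 6 [3y] swap r/2=1539/54326: DF=(1 − 1539/54326·(0.950800+0.947200+0.920400+0.887500+0.880600))/(1+1539/54326) = 8461/10000 ≈ 0.846100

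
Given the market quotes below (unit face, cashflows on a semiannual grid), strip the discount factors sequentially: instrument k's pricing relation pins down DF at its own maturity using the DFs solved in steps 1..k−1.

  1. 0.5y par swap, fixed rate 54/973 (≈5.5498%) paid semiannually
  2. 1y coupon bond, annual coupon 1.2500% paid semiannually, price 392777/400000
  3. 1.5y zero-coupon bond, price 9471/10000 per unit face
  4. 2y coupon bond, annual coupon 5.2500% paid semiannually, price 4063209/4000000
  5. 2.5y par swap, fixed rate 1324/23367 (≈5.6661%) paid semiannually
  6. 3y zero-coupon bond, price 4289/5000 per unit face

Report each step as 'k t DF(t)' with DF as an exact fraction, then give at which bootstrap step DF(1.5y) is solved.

1 1/2 973/1000
2 1 4849/5000
3 3/2 9471/10000
4 2 9159/10000
5 5/2 2169/2500
6 3 4289/5000
DF(1.5y) is solved at step 3

step 1 [0.5y] swap r/2=27/973: DF=(1 − 27/973·(0))/(1+27/973) = 973/1000 ≈ 0.973000
step 2 [1y] bond c/2=1/160: DF=(392777/400000 − 1/160·(0.973000))/(1+1/160) = 4849/5000 ≈ 0.969800
step 3 [1.5y] zero: DF = P = 9471/10000 ≈ 0.947100
step 4 [2y] bond c/2=21/800: DF=(4063209/4000000 − 21/800·(0.973000+0.969800+0.947100))/(1+21/800) = 9159/10000 ≈ 0.915900
step 5 [2.5y] swap r/2=662/23367: DF=(1 − 662/23367·(0.973000+0.969800+0.947100+0.915900))/(1+662/23367) = 2169/2500 ≈ 0.867600
step 6 [3y] zero: DF = P = 4289/5000 ≈ 0.857800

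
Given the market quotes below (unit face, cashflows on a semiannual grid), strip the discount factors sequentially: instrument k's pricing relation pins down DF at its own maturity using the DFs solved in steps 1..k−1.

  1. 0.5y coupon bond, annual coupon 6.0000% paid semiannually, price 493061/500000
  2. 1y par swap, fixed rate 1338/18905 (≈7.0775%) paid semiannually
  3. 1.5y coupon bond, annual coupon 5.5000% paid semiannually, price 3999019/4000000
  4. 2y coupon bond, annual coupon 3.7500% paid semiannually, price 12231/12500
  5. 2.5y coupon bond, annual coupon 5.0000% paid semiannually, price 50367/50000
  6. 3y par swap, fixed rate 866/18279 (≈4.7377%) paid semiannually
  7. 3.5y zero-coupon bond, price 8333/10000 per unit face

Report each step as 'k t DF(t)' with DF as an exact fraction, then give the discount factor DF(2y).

1 1/2 4787/5000
2 1 9331/10000
3 3/2 1153/1250
4 2 9087/10000
5 5/2 223/250
6 3 8701/10000
7 7/2 8333/10000
DF(2y) = 9087/10000 ≈ 0.908700

step 1 [0.5y] bond c/2=3/100: DF=(493061/500000 − 3/100·(0))/(1+3/100) = 4787/5000 ≈ 0.957400
step 2 [1y] swap r/2=669/18905: DF=(1 − 669/18905·(0.957400))/(1+669/18905) = 9331/10000 ≈ 0.933100
step 3 [1.5y] bond c/2=11/400: DF=(3999019/4000000 − 11/400·(0.957400+0.933100))/(1+11/400) = 1153/1250 ≈ 0.922400
step 4 [2y] bond c/2=3/160: DF=(12231/12500 − 3/160·(0.957400+0.933100+0.922400))/(1+3/160) = 9087/10000 ≈ 0.908700
step 5 [2.5y] bond c/2=1/40: DF=(50367/50000 − 1/40·(0.957400+0.933100+0.922400+0.908700))/(1+1/40) = 223/250 ≈ 0.892000
step 6 [3y] swap r/2=433/18279: DF=(1 − 433/18279·(0.957400+0.933100+0.922400+0.908700+0.892000))/(1+433/18279) = 8701/10000 ≈ 0.870100
step 7 [3.5y] zero: DF = P = 8333/10000 ≈ 0.833300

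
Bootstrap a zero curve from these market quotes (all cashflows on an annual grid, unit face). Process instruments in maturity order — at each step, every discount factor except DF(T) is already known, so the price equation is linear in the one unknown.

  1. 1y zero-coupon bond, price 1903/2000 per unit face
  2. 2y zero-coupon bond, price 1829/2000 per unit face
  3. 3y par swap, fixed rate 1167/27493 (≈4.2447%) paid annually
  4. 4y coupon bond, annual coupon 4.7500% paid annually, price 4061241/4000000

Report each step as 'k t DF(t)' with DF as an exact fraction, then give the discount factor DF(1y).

1 1 1903/2000
2 2 1829/2000
3 3 8833/10000
4 4 4223/5000
DF(1y) = 1903/2000 ≈ 0.951500

step 1 [1y] zero: DF = P = 1903/2000 ≈ 0.951500
step 2 [2y] zero: DF = P = 1829/2000 ≈ 0.914500
step 3 [3y] swap r/1=1167/27493: DF=(1 − 1167/27493·(0.951500+0.914500))/(1+1167/27493) = 8833/10000 ≈ 0.883300
step 4 [4y] bond c/1=19/400: DF=(4061241/4000000 − 19/400·(0.951500+0.914500+0.883300))/(1+19/400) = 4223/5000 ≈ 0.844600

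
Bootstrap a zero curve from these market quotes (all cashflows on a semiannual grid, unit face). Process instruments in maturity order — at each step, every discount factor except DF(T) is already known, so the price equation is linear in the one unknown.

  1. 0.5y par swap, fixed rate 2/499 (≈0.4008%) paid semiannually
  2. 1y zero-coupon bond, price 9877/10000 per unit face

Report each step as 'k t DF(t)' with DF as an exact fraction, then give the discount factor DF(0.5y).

1 1/2 499/500
2 1 9877/10000
DF(0.5y) = 499/500 ≈ 0.998000

step 1 [0.5y] swap r/2=1/499: DF=(1 − 1/499·(0))/(1+1/499) = 499/500 ≈ 0.998000
step 2 [1y] zero: DF = P = 9877/10000 ≈ 0.987700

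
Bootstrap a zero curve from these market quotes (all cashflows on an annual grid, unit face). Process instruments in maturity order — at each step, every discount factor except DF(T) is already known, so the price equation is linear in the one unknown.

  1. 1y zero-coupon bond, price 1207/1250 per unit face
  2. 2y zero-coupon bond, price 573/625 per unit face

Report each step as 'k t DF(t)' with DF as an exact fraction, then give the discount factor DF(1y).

step 1 [1y] zero: DF = P = 1207/1250 ≈ 0.965600
step 2 [2y] zero: DF = P = 573/625 ≈ 0.916800

1 1 1207/1250
2 2 573/625
DF(1y) = 1207/1250 ≈ 0.965600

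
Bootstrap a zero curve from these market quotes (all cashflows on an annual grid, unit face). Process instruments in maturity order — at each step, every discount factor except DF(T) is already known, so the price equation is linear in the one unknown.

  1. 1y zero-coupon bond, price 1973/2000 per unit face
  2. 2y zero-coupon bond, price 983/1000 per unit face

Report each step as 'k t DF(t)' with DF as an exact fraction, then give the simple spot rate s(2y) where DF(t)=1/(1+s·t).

1 1 1973/2000
2 2 983/1000
s(2y) = (1/(983/1000) − 1)/(2) = 17/1966 ≈ 0.8647%

step 1 [1y] zero: DF = P = 1973/2000 ≈ 0.986500
step 2 [2y] zero: DF = P = 983/1000 ≈ 0.983000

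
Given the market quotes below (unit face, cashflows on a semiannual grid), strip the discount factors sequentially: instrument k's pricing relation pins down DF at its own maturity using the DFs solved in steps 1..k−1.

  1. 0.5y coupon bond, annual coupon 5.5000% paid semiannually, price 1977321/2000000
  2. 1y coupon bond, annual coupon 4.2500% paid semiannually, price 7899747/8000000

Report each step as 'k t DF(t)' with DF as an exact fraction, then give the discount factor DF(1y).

step 1 [0.5y] bond c/2=11/400: DF=(1977321/2000000 − 11/400·(0))/(1+11/400) = 4811/5000 ≈ 0.962200
step 2 [1y] bond c/2=17/800: DF=(7899747/8000000 − 17/800·(0.962200))/(1+17/800) = 9469/10000 ≈ 0.946900

1 1/2 4811/5000
2 1 9469/10000
DF(1y) = 9469/10000 ≈ 0.946900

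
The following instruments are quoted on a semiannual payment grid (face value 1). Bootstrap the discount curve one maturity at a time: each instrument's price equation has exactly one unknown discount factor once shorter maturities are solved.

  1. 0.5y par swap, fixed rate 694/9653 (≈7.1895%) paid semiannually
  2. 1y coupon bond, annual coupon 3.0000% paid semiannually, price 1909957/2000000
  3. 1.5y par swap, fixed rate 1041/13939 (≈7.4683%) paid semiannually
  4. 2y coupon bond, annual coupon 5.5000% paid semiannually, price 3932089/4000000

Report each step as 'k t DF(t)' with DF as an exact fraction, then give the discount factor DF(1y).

1 1/2 9653/10000
2 1 4633/5000
3 3/2 8959/10000
4 2 8821/10000
DF(1y) = 4633/5000 ≈ 0.926600

step 1 [0.5y] swap r/2=347/9653: DF=(1 − 347/9653·(0))/(1+347/9653) = 9653/10000 ≈ 0.965300
step 2 [1y] bond c/2=3/200: DF=(1909957/2000000 − 3/200·(0.965300))/(1+3/200) = 4633/5000 ≈ 0.926600
step 3 [1.5y] swap r/2=1041/27878: DF=(1 − 1041/27878·(0.965300+0.926600))/(1+1041/27878) = 8959/10000 ≈ 0.895900
step 4 [2y] bond c/2=11/400: DF=(3932089/4000000 − 11/400·(0.965300+0.926600+0.895900))/(1+11/400) = 8821/10000 ≈ 0.882100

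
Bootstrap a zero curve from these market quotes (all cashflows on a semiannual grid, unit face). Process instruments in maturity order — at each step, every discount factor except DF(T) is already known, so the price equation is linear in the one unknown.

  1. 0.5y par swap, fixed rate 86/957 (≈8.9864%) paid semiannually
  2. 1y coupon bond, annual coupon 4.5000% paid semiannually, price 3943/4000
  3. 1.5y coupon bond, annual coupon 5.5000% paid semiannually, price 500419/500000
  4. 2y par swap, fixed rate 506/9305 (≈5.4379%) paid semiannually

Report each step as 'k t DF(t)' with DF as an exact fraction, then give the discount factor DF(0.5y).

step 1 [0.5y] swap r/2=43/957: DF=(1 − 43/957·(0))/(1+43/957) = 957/1000 ≈ 0.957000
step 2 [1y] bond c/2=9/400: DF=(3943/4000 − 9/400·(0.957000))/(1+9/400) = 943/1000 ≈ 0.943000
step 3 [1.5y] bond c/2=11/400: DF=(500419/500000 − 11/400·(0.957000+0.943000))/(1+11/400) = 577/625 ≈ 0.923200
step 4 [2y] swap r/2=253/9305: DF=(1 − 253/9305·(0.957000+0.943000+0.923200))/(1+253/9305) = 2247/2500 ≈ 0.898800

1 1/2 957/1000
2 1 943/1000
3 3/2 577/625
4 2 2247/2500
DF(0.5y) = 957/1000 ≈ 0.957000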